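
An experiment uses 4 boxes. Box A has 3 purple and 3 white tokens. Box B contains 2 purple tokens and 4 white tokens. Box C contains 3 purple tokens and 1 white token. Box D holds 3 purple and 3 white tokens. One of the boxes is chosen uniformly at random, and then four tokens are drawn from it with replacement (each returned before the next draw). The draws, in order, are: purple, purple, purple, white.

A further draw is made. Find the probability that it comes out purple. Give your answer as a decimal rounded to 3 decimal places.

0.587

Under each hypothesis, the probability of the observed sequence is: P(data | box A) = (3/6)(3/6)(3/6)(3/6) = 0.0625; P(data | box B) = (2/6)(2/6)(2/6)(4/6) = 0.024691; P(data | box C) = (3/4)(3/4)(3/4)(1/4) = 0.10547; P(data | box D) = (3/6)(3/6)(3/6)(3/6) = 0.0625.
Weighting by the prior gives 1/4 · 0.0625 = 0.015625, 1/4 · 0.024691 = 0.0061728, 1/4 · 0.10547 = 0.026367, 1/4 · 0.0625 = 0.015625; summing to 0.06379.
Dividing through by the total gives posterior P(box A | data) = 0.24494, P(box B | data) = 0.096768, P(box C | data) = 0.41334, P(box D | data) = 0.24494.
So P(purple next | data) = Σ P(purple next | H) P(H | data) = (1/2)(0.24494) + (1/3)(0.096768) + (3/4)(0.41334) + (1/2)(0.24494) = 0.58721.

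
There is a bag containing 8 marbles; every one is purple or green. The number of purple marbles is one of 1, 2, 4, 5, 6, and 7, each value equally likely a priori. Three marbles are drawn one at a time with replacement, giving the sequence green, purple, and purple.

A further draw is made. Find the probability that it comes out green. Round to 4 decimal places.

Compute the likelihood of the observed sequence for each case: P(data | r = 1) = (7/8)(1/8)(1/8) = 0.013672; P(data | r = 2) = (6/8)(2/8)(2/8) = 0.046875; P(data | r = 4) = (4/8)(4/8)(4/8) = 0.125; P(data | r = 5) = (3/8)(5/8)(5/8) = 0.14648; P(data | r = 6) = (2/8)(6/8)(6/8) = 0.14062; P(data | r = 7) = (1/8)(7/8)(7/8) = 0.095703.
Multiplying each by its prior: 1/6 · 0.013672 = 0.0022786, 1/6 · 0.046875 = 0.0078125, 1/6 · 0.125 = 0.020833, 1/6 · 0.14648 = 0.024414, 1/6 · 0.14062 = 0.023438, 1/6 · 0.095703 = 0.015951; with total 0.094727.
Normalising, the posterior is P(r = 1 | data) = 0.024055, P(r = 2 | data) = 0.082474, P(r = 4 | data) = 0.21993, P(r = 5 | data) = 0.25773, P(r = 6 | data) = 0.24742, P(r = 7 | data) = 0.16838.
So P(green next | data) = Σ P(green next | H) P(H | data) = (7/8)(0.024055) + (3/4)(0.082474) + (1/2)(0.21993) + (3/8)(0.25773) + (1/4)(0.24742) + (1/8)(0.16838) = 0.37242.

0.3724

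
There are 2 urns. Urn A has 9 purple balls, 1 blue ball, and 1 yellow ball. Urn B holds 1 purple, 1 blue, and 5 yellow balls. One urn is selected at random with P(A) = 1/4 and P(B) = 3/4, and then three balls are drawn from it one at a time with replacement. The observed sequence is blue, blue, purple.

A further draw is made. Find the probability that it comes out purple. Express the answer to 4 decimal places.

0.4373

The likelihood of the observed sequence under each hypothesis: P(data | urn A) = (1/11)(1/11)(9/11) = 0.0067618; P(data | urn B) = (1/7)(1/7)(1/7) = 0.0029155.
Weighting by the prior gives 1/4 · 0.0067618 = 0.0016905, 3/4 · 0.0029155 = 0.0021866; summing to 0.003877.
Normalising, the posterior is P(urn A | data) = 0.43602, P(urn B | data) = 0.56398.
So P(purple next | data) = Σ P(purple next | H) P(H | data) = (9/11)(0.43602) + (1/7)(0.56398) = 0.43731.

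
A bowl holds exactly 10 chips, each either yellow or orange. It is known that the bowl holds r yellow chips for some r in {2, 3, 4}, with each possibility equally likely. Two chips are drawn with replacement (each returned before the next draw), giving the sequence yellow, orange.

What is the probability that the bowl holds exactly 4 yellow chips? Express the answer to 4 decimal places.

0.3934

Under each hypothesis, the probability of the observed sequence is: P(data | r = 2) = (2/10)(8/10) = 4/25; P(data | r = 3) = (3/10)(7/10) = 21/100; P(data | r = 4) = (4/10)(6/10) = 6/25.
Weighting by the prior gives 1/3 · 4/25 = 4/75, 1/3 · 21/100 = 7/100, 1/3 · 6/25 = 2/25; with total 61/300.
By Bayes' rule, P(r = 4 | data) = (2/25) / (61/300) = 24/61.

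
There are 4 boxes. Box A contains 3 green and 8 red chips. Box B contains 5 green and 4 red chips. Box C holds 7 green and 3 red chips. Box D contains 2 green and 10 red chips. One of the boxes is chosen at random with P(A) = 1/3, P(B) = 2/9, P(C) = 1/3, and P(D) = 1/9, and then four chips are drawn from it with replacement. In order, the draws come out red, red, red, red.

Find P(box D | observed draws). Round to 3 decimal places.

Compute the likelihood of the observed sequence for each case: P(data | box A) = (8/11)(8/11)(8/11)(8/11) = 0.27976; P(data | box B) = (4/9)(4/9)(4/9)(4/9) = 0.039018; P(data | box C) = (3/10)(3/10)(3/10)(3/10) = 0.0081; P(data | box D) = (10/12)(10/12)(10/12)(10/12) = 0.48225.
Weighting by the prior gives 1/3 · 0.27976 = 0.093254, 2/9 · 0.039018 = 0.0086708, 1/3 · 0.0081 = 0.0027, 1/9 · 0.48225 = 0.053584; these sum to 0.15821.
So P(box D | data) = (0.053584) / (0.15821) = 0.33869.

0.339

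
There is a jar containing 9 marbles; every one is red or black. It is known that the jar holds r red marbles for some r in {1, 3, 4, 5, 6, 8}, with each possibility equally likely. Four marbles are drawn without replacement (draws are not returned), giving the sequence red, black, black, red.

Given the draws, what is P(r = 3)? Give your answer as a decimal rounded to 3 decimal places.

0.214

Under each hypothesis, the probability of the observed sequence is: P(data | r = 1) = (1/9)(8/8)(7/7)(0/6) = 0; P(data | r = 3) = (3/9)(6/8)(5/7)(2/6) = 5/84; P(data | r = 4) = (4/9)(5/8)(4/7)(3/6) = 5/63; P(data | r = 5) = (5/9)(4/8)(3/7)(4/6) = 5/63; P(data | r = 6) = (6/9)(3/8)(2/7)(5/6) = 5/84; P(data | r = 8) = (8/9)(1/8)(0/7) = 0.
Multiplying each by its prior: 1/6 · 0 = 0, 1/6 · 5/84 = 5/504, 1/6 · 5/63 = 5/378, 1/6 · 5/63 = 5/378, 1/6 · 5/84 = 5/504, 1/6 · 0 = 0; with total 5/108.
Hence P(r = 3 | data) = (5/504) / (5/108) = 3/14.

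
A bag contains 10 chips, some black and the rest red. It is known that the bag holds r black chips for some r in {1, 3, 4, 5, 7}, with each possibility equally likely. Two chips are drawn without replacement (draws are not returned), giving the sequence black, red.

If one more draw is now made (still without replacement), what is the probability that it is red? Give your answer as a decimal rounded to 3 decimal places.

0.575

Under each hypothesis, the probability of the observed sequence is: P(data | r = 1) = (1/10)(9/9) = 1/10; P(data | r = 3) = (3/10)(7/9) = 7/30; P(data | r = 4) = (4/10)(6/9) = 4/15; P(data | r = 5) = (5/10)(5/9) = 5/18; P(data | r = 7) = (7/10)(3/9) = 7/30.
The prior-weighted likelihoods are 1/5 · 1/10 = 1/50, 1/5 · 7/30 = 7/150, 1/5 · 4/15 = 4/75, 1/5 · 5/18 = 1/18, 1/5 · 7/30 = 7/150; with total 2/9.
Normalising, the posterior is P(r = 1 | data) = 9/100, P(r = 3 | data) = 21/100, P(r = 4 | data) = 6/25, P(r = 5 | data) = 1/4, P(r = 7 | data) = 21/100.
So P(red next | data) = Σ P(red next | H) P(H | data) = (1)(9/100) + (3/4)(21/100) + (5/8)(6/25) + (1/2)(1/4) + (1/4)(21/100) = 23/40.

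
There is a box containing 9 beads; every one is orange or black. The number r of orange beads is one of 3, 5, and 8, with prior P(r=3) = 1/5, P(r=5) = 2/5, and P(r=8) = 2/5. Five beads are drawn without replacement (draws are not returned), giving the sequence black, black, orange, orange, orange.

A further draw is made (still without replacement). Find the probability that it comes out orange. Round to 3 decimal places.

0.444

Under each hypothesis, the probability of the observed sequence is: P(data | r = 3) = (6/9)(5/8)(3/7)(2/6)(1/5) = 1/84; P(data | r = 5) = (4/9)(3/8)(5/7)(4/6)(3/5) = 1/21; P(data | r = 8) = (1/9)(0/8) = 0.
The prior-weighted likelihoods are 1/5 · 1/84 = 1/420, 2/5 · 1/21 = 2/105, 2/5 · 0 = 0; these sum to 3/140.
The posterior is then P(r = 3 | data) = 1/9, P(r = 5 | data) = 8/9, P(r = 8 | data) = 0.
The predictive probability is P(orange next | data) = (0)(1/9) + (1/2)(8/9) = 4/9.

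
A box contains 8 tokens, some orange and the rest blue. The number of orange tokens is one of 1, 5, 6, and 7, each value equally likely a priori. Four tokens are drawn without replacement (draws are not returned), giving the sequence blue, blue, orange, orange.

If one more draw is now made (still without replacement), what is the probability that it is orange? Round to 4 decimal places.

0.8333

The likelihood of the observed sequence under each hypothesis: P(data | r = 1) = (7/8)(6/7)(1/6)(0/5) = 0; P(data | r = 5) = (3/8)(2/7)(5/6)(4/5) = 1/14; P(data | r = 6) = (2/8)(1/7)(6/6)(5/5) = 1/28; P(data | r = 7) = (1/8)(0/7) = 0.
Weighting by the prior gives 1/4 · 0 = 0, 1/4 · 1/14 = 1/56, 1/4 · 1/28 = 1/112, 1/4 · 0 = 0; with total 3/112.
Dividing through by the total gives posterior P(r = 1 | data) = 0, P(r = 5 | data) = 2/3, P(r = 6 | data) = 1/3, P(r = 7 | data) = 0.
So P(orange next | data) = Σ P(orange next | H) P(H | data) = (3/4)(2/3) + (1)(1/3) = 5/6.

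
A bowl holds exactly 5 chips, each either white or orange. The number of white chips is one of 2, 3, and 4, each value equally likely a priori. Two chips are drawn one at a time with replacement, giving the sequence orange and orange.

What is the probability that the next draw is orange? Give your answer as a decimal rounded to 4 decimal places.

0.5143

Compute the likelihood of the observed sequence for each case: P(data | r = 2) = (3/5)(3/5) = 9/25; P(data | r = 3) = (2/5)(2/5) = 4/25; P(data | r = 4) = (1/5)(1/5) = 1/25.
Weighting by the prior gives 1/3 · 9/25 = 3/25, 1/3 · 4/25 = 4/75, 1/3 · 1/25 = 1/75; summing to 14/75.
Normalising, the posterior is P(r = 2 | data) = 9/14, P(r = 3 | data) = 2/7, P(r = 4 | data) = 1/14.
The predictive probability is P(orange next | data) = (3/5)(9/14) + (2/5)(2/7) + (1/5)(1/14) = 18/35.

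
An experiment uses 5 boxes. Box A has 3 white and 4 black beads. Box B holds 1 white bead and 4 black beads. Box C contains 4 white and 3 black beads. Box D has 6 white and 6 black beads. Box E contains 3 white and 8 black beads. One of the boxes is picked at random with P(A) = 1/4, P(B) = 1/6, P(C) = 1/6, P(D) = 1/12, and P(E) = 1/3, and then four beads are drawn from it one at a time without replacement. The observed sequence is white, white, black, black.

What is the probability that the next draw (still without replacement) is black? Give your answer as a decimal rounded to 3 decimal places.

0.611

Compute the likelihood of the observed sequence for each case: P(data | box A) = (3/7)(2/6)(4/5)(3/4) = 0.085714; P(data | box B) = (1/5)(0/4) = 0; P(data | box C) = (4/7)(3/6)(3/5)(2/4) = 0.085714; P(data | box D) = (6/12)(5/11)(6/10)(5/9) = 0.075758; P(data | box E) = (3/11)(2/10)(8/9)(7/8) = 0.042424.
Weighting by the prior gives 1/4 · 0.085714 = 0.021429, 1/6 · 0 = 0, 1/6 · 0.085714 = 0.014286, 1/12 · 0.075758 = 0.0063131, 1/3 · 0.042424 = 0.014141; these sum to 0.056169.
The posterior is then P(box A | data) = 0.3815, P(box B | data) = 0, P(box C | data) = 0.25434, P(box D | data) = 0.1124, P(box E | data) = 0.25177.
So P(black next | data) = Σ P(black next | H) P(H | data) = (2/3)(0.3815) + (1/3)(0.25434) + (1/2)(0.1124) + (6/7)(0.25177) = 0.61111.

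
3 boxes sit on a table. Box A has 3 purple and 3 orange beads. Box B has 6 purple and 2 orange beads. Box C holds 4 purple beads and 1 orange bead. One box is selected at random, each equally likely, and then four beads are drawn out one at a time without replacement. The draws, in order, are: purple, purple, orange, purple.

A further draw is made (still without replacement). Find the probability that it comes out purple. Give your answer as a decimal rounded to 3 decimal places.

0.782

For each hypothesis, P(data | H) works out to: P(data | box A) = (3/6)(2/5)(3/4)(1/3) = 1/20; P(data | box B) = (6/8)(5/7)(2/6)(4/5) = 1/7; P(data | box C) = (4/5)(3/4)(1/3)(2/2) = 1/5.
Weighting by the prior gives 1/3 · 1/20 = 1/60, 1/3 · 1/7 = 1/21, 1/3 · 1/5 = 1/15; with total 11/84.
Normalising, the posterior is P(box A | data) = 7/55, P(box B | data) = 4/11, P(box C | data) = 28/55.
So P(purple next | data) = Σ P(purple next | H) P(H | data) = (0)(7/55) + (3/4)(4/11) + (1)(28/55) = 43/55.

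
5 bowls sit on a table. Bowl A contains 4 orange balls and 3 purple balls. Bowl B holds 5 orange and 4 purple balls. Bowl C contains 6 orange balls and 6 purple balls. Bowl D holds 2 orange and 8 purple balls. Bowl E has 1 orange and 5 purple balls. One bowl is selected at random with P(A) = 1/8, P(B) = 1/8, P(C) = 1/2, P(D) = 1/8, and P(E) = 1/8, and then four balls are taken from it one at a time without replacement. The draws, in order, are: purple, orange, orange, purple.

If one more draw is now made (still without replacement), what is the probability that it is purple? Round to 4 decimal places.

Compute the likelihood of the observed sequence for each case: P(data | bowl A) = (3/7)(4/6)(3/5)(2/4) = 0.085714; P(data | bowl B) = (4/9)(5/8)(4/7)(3/6) = 0.079365; P(data | bowl C) = (6/12)(6/11)(5/10)(5/9) = 0.075758; P(data | bowl D) = (8/10)(2/9)(1/8)(7/7) = 0.022222; P(data | bowl E) = (5/6)(1/5)(0/4) = 0.
Weighting by the prior gives 1/8 · 0.085714 = 0.010714, 1/8 · 0.079365 = 0.0099206, 1/2 · 0.075758 = 0.037879, 1/8 · 0.022222 = 0.0027778, 1/8 · 0 = 0; summing to 0.061291.
The posterior is then P(bowl A | data) = 0.17481, P(bowl B | data) = 0.16186, P(bowl C | data) = 0.61801, P(bowl D | data) = 0.045321, P(bowl E | data) = 0.
Averaging over the posterior, P(purple next | data) = (1/3)(0.17481) + (2/5)(0.16186) + (1/2)(0.61801) + (1)(0.045321) = 0.47734.

0.4773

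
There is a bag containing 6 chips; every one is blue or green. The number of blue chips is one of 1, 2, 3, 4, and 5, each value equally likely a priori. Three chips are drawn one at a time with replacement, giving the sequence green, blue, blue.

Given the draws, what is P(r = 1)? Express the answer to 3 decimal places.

The likelihood of the observed sequence under each hypothesis: P(data | r = 1) = (5/6)(1/6)(1/6) = 5/216; P(data | r = 2) = (4/6)(2/6)(2/6) = 2/27; P(data | r = 3) = (3/6)(3/6)(3/6) = 1/8; P(data | r = 4) = (2/6)(4/6)(4/6) = 4/27; P(data | r = 5) = (1/6)(5/6)(5/6) = 25/216.
The prior-weighted likelihoods are 1/5 · 5/216 = 1/216, 1/5 · 2/27 = 2/135, 1/5 · 1/8 = 1/40, 1/5 · 4/27 = 4/135, 1/5 · 25/216 = 5/216; these sum to 7/72.
Therefore the posterior P(r = 1 | data) = (1/216) / (7/72) = 1/21.

0.048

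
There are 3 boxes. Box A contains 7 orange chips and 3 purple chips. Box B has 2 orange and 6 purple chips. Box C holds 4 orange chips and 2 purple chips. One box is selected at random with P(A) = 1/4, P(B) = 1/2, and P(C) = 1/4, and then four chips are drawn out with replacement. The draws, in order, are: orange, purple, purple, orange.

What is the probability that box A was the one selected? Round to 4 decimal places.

The likelihood of the observed sequence under each hypothesis: P(data | box A) = (7/10)(3/10)(3/10)(7/10) = 0.0441; P(data | box B) = (2/8)(6/8)(6/8)(2/8) = 0.035156; P(data | box C) = (4/6)(2/6)(2/6)(4/6) = 0.049383.
The prior-weighted likelihoods are 1/4 · 0.0441 = 0.011025, 1/2 · 0.035156 = 0.017578, 1/4 · 0.049383 = 0.012346; with total 0.040949.
Hence P(box A | data) = (0.011025) / (0.040949) = 0.26924.

0.2692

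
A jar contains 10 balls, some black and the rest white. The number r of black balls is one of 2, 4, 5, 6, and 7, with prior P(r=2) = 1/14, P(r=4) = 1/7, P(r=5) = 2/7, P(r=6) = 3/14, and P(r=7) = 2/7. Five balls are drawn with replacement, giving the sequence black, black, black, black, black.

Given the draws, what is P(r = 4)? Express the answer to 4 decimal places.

Under each hypothesis, the probability of the observed sequence is: P(data | r = 2) = (2/10)(2/10)(2/10)(2/10)(2/10) = 0.00032; P(data | r = 4) = (4/10)(4/10)(4/10)(4/10)(4/10) = 0.01024; P(data | r = 5) = (5/10)(5/10)(5/10)(5/10)(5/10) = 0.03125; P(data | r = 6) = (6/10)(6/10)(6/10)(6/10)(6/10) = 0.07776; P(data | r = 7) = (7/10)(7/10)(7/10)(7/10)(7/10) = 0.16807.
Weighting by the prior gives 1/14 · 0.00032 = 2.2857e-05, 1/7 · 0.01024 = 0.0014629, 2/7 · 0.03125 = 0.0089286, 3/14 · 0.07776 = 0.016663, 2/7 · 0.16807 = 0.04802; summing to 0.075097.
By Bayes' rule, P(r = 4 | data) = (0.0014629) / (0.075097) = 0.01948.

0.0195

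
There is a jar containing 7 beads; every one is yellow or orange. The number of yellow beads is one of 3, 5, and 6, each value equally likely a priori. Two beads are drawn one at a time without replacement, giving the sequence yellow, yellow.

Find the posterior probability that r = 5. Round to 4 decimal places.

0.3571

Compute the likelihood of the observed sequence for each case: P(data | r = 3) = (3/7)(2/6) = 1/7; P(data | r = 5) = (5/7)(4/6) = 10/21; P(data | r = 6) = (6/7)(5/6) = 5/7.
The prior-weighted likelihoods are 1/3 · 1/7 = 1/21, 1/3 · 10/21 = 10/63, 1/3 · 5/7 = 5/21; summing to 4/9.
Hence P(r = 5 | data) = (10/63) / (4/9) = 5/14.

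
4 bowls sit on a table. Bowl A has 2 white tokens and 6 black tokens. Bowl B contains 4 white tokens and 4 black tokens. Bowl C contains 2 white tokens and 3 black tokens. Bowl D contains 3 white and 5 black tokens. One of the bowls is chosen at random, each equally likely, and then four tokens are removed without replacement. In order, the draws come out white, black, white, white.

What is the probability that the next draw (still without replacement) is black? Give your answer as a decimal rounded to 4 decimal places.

The likelihood of the observed sequence under each hypothesis: P(data | bowl A) = (2/8)(6/7)(1/6)(0/5) = 0; P(data | bowl B) = (4/8)(4/7)(3/6)(2/5) = 2/35; P(data | bowl C) = (2/5)(3/4)(1/3)(0/2) = 0; P(data | bowl D) = (3/8)(5/7)(2/6)(1/5) = 1/56.
Weighting by the prior gives 1/4 · 0 = 0, 1/4 · 2/35 = 1/70, 1/4 · 0 = 0, 1/4 · 1/56 = 1/224; summing to 3/160.
Dividing through by the total gives posterior P(bowl A | data) = 0, P(bowl B | data) = 16/21, P(bowl C | data) = 0, P(bowl D | data) = 5/21.
Averaging over the posterior, P(black next | data) = (3/4)(16/21) + (1)(5/21) = 17/21.

0.8095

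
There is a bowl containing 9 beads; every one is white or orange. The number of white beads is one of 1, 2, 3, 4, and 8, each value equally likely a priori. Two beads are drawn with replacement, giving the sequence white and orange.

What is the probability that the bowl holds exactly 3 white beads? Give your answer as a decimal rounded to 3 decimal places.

Under each hypothesis, the probability of the observed sequence is: P(data | r = 1) = (1/9)(8/9) = 8/81; P(data | r = 2) = (2/9)(7/9) = 14/81; P(data | r = 3) = (3/9)(6/9) = 2/9; P(data | r = 4) = (4/9)(5/9) = 20/81; P(data | r = 8) = (8/9)(1/9) = 8/81.
Multiplying each by its prior: 1/5 · 8/81 = 8/405, 1/5 · 14/81 = 14/405, 1/5 · 2/9 = 2/45, 1/5 · 20/81 = 4/81, 1/5 · 8/81 = 8/405; these sum to 68/405.
By Bayes' rule, P(r = 3 | data) = (2/45) / (68/405) = 9/34.

0.265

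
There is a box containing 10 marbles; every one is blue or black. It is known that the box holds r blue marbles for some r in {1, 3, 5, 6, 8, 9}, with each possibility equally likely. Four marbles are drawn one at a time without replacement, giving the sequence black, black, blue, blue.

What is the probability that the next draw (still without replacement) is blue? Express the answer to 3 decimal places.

The likelihood of the observed sequence under each hypothesis: P(data | r = 1) = (9/10)(8/9)(1/8)(0/7) = 0; P(data | r = 3) = (7/10)(6/9)(3/8)(2/7) = 0.05; P(data | r = 5) = (5/10)(4/9)(5/8)(4/7) = 0.079365; P(data | r = 6) = (4/10)(3/9)(6/8)(5/7) = 0.071429; P(data | r = 8) = (2/10)(1/9)(8/8)(7/7) = 0.022222; P(data | r = 9) = (1/10)(0/9) = 0.
The prior-weighted likelihoods are 1/6 · 0 = 0, 1/6 · 0.05 = 0.0083333, 1/6 · 0.079365 = 0.013228, 1/6 · 0.071429 = 0.011905, 1/6 · 0.022222 = 0.0037037, 1/6 · 0 = 0; with total 0.037169.
The posterior is then P(r = 1 | data) = 0, P(r = 3 | data) = 0.2242, P(r = 5 | data) = 0.35587, P(r = 6 | data) = 0.32028, P(r = 8 | data) = 0.099644, P(r = 9 | data) = 0.
The predictive probability is P(blue next | data) = (1/6)(0.2242) + (1/2)(0.35587) + (2/3)(0.32028) + (1)(0.099644) = 0.52847.

0.528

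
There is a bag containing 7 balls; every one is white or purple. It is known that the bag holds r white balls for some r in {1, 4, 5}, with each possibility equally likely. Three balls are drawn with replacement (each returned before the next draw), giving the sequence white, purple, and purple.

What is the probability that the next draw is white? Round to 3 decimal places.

The likelihood of the observed sequence under each hypothesis: P(data | r = 1) = (1/7)(6/7)(6/7) = 0.10496; P(data | r = 4) = (4/7)(3/7)(3/7) = 0.10496; P(data | r = 5) = (5/7)(2/7)(2/7) = 0.058309.
Multiplying each by its prior: 1/3 · 0.10496 = 0.034985, 1/3 · 0.10496 = 0.034985, 1/3 · 0.058309 = 0.019436; with total 0.089407.
The posterior is then P(r = 1 | data) = 0.3913, P(r = 4 | data) = 0.3913, P(r = 5 | data) = 0.21739.
Averaging over the posterior, P(white next | data) = (1/7)(0.3913) + (4/7)(0.3913) + (5/7)(0.21739) = 0.43478.

0.435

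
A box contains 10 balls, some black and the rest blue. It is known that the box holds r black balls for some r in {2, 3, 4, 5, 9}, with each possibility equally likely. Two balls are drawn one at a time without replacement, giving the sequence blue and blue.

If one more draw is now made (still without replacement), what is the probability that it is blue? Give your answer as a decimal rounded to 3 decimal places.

0.613

The likelihood of the observed sequence under each hypothesis: P(data | r = 2) = (8/10)(7/9) = 28/45; P(data | r = 3) = (7/10)(6/9) = 7/15; P(data | r = 4) = (6/10)(5/9) = 1/3; P(data | r = 5) = (5/10)(4/9) = 2/9; P(data | r = 9) = (1/10)(0/9) = 0.
Weighting by the prior gives 1/5 · 28/45 = 28/225, 1/5 · 7/15 = 7/75, 1/5 · 1/3 = 1/15, 1/5 · 2/9 = 2/45, 1/5 · 0 = 0; these sum to 74/225.
Dividing through by the total gives posterior P(r = 2 | data) = 14/37, P(r = 3 | data) = 21/74, P(r = 4 | data) = 15/74, P(r = 5 | data) = 5/37, P(r = 9 | data) = 0.
Averaging over the posterior, P(blue next | data) = (3/4)(14/37) + (5/8)(21/74) + (1/2)(15/74) + (3/8)(5/37) = 363/592.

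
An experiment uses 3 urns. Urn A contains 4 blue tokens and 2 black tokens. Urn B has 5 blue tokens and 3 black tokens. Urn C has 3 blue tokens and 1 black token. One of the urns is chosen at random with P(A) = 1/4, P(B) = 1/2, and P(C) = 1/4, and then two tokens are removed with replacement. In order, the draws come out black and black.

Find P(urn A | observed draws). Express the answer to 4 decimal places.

0.2443

For each hypothesis, P(data | H) works out to: P(data | urn A) = (2/6)(2/6) = 0.11111; P(data | urn B) = (3/8)(3/8) = 0.14062; P(data | urn C) = (1/4)(1/4) = 0.0625.
Multiplying each by its prior: 1/4 · 0.11111 = 0.027778, 1/2 · 0.14062 = 0.070312, 1/4 · 0.0625 = 0.015625; summing to 0.11372.
Therefore the posterior P(urn A | data) = (0.027778) / (0.11372) = 0.24427.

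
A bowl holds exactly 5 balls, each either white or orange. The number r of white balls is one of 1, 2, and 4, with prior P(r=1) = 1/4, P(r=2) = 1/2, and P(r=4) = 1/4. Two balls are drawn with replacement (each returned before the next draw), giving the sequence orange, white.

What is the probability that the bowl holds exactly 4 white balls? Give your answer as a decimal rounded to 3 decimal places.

0.200

Under each hypothesis, the probability of the observed sequence is: P(data | r = 1) = (4/5)(1/5) = 4/25; P(data | r = 2) = (3/5)(2/5) = 6/25; P(data | r = 4) = (1/5)(4/5) = 4/25.
Multiplying each by its prior: 1/4 · 4/25 = 1/25, 1/2 · 6/25 = 3/25, 1/4 · 4/25 = 1/25; summing to 1/5.
By Bayes' rule, P(r = 4 | data) = (1/25) / (1/5) = 1/5.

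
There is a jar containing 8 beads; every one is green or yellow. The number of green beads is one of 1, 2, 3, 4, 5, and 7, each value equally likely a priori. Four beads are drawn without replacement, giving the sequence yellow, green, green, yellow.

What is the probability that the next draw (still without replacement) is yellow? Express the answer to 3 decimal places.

The likelihood of the observed sequence under each hypothesis: P(data | r = 1) = (7/8)(1/7)(0/6) = 0; P(data | r = 2) = (6/8)(2/7)(1/6)(5/5) = 1/28; P(data | r = 3) = (5/8)(3/7)(2/6)(4/5) = 1/14; P(data | r = 4) = (4/8)(4/7)(3/6)(3/5) = 3/35; P(data | r = 5) = (3/8)(5/7)(4/6)(2/5) = 1/14; P(data | r = 7) = (1/8)(7/7)(6/6)(0/5) = 0.
Multiplying each by its prior: 1/6 · 0 = 0, 1/6 · 1/28 = 1/168, 1/6 · 1/14 = 1/84, 1/6 · 3/35 = 1/70, 1/6 · 1/14 = 1/84, 1/6 · 0 = 0; summing to 37/840.
Normalising, the posterior is P(r = 1 | data) = 0, P(r = 2 | data) = 5/37, P(r = 3 | data) = 10/37, P(r = 4 | data) = 12/37, P(r = 5 | data) = 10/37, P(r = 7 | data) = 0.
Averaging over the posterior, P(yellow next | data) = (1)(5/37) + (3/4)(10/37) + (1/2)(12/37) + (1/4)(10/37) = 21/37.

0.568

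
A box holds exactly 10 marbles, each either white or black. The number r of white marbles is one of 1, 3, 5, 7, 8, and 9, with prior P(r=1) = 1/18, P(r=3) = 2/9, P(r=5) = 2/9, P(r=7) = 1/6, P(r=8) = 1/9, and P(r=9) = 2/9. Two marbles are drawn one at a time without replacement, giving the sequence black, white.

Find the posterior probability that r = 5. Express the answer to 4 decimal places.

The likelihood of the observed sequence under each hypothesis: P(data | r = 1) = (9/10)(1/9) = 1/10; P(data | r = 3) = (7/10)(3/9) = 7/30; P(data | r = 5) = (5/10)(5/9) = 5/18; P(data | r = 7) = (3/10)(7/9) = 7/30; P(data | r = 8) = (2/10)(8/9) = 8/45; P(data | r = 9) = (1/10)(9/9) = 1/10.
Multiplying each by its prior: 1/18 · 1/10 = 1/180, 2/9 · 7/30 = 7/135, 2/9 · 5/18 = 5/81, 1/6 · 7/30 = 7/180, 1/9 · 8/45 = 8/405, 2/9 · 1/10 = 1/45; with total 1/5.
Hence P(r = 5 | data) = (5/81) / (1/5) = 25/81.

0.3086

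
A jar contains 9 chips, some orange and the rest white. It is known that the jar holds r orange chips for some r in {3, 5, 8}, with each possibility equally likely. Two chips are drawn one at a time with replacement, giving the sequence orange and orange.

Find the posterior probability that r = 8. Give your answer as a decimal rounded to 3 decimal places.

0.653

The likelihood of the observed sequence under each hypothesis: P(data | r = 3) = (3/9)(3/9) = 1/9; P(data | r = 5) = (5/9)(5/9) = 25/81; P(data | r = 8) = (8/9)(8/9) = 64/81.
Weighting by the prior gives 1/3 · 1/9 = 1/27, 1/3 · 25/81 = 25/243, 1/3 · 64/81 = 64/243; summing to 98/243.
By Bayes' rule, P(r = 8 | data) = (64/243) / (98/243) = 32/49.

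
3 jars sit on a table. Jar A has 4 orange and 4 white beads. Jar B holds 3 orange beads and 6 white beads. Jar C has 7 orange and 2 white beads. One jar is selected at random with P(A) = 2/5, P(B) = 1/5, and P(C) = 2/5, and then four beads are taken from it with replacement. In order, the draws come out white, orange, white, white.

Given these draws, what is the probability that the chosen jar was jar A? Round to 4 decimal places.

0.5190

Compute the likelihood of the observed sequence for each case: P(data | jar A) = (4/8)(4/8)(4/8)(4/8) = 0.0625; P(data | jar B) = (6/9)(3/9)(6/9)(6/9) = 0.098765; P(data | jar C) = (2/9)(7/9)(2/9)(2/9) = 0.0085353.
The prior-weighted likelihoods are 2/5 · 0.0625 = 0.025, 1/5 · 0.098765 = 0.019753, 2/5 · 0.0085353 = 0.0034141; these sum to 0.048167.
So P(jar A | data) = (0.025) / (0.048167) = 0.51903.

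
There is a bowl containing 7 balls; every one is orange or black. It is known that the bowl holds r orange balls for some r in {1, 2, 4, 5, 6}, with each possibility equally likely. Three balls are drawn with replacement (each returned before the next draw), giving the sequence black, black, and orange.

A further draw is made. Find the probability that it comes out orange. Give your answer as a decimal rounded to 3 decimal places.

The likelihood of the observed sequence under each hypothesis: P(data | r = 1) = (6/7)(6/7)(1/7) = 0.10496; P(data | r = 2) = (5/7)(5/7)(2/7) = 0.14577; P(data | r = 4) = (3/7)(3/7)(4/7) = 0.10496; P(data | r = 5) = (2/7)(2/7)(5/7) = 0.058309; P(data | r = 6) = (1/7)(1/7)(6/7) = 0.017493.
Multiplying each by its prior: 1/5 · 0.10496 = 0.020991, 1/5 · 0.14577 = 0.029155, 1/5 · 0.10496 = 0.020991, 1/5 · 0.058309 = 0.011662, 1/5 · 0.017493 = 0.0034985; these sum to 0.086297.
Dividing through by the total gives posterior P(r = 1 | data) = 0.24324, P(r = 2 | data) = 0.33784, P(r = 4 | data) = 0.24324, P(r = 5 | data) = 0.13514, P(r = 6 | data) = 0.040541.
So P(orange next | data) = Σ P(orange next | H) P(H | data) = (1/7)(0.24324) + (2/7)(0.33784) + (4/7)(0.24324) + (5/7)(0.13514) + (6/7)(0.040541) = 0.40154.

0.402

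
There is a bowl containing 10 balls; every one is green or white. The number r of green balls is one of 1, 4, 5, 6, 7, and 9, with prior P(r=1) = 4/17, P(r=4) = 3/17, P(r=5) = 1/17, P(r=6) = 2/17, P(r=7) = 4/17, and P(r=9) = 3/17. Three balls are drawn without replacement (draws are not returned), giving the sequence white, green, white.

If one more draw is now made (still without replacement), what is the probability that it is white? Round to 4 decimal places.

0.5677

Compute the likelihood of the observed sequence for each case: P(data | r = 1) = (9/10)(1/9)(8/8) = 1/10; P(data | r = 4) = (6/10)(4/9)(5/8) = 1/6; P(data | r = 5) = (5/10)(5/9)(4/8) = 5/36; P(data | r = 6) = (4/10)(6/9)(3/8) = 1/10; P(data | r = 7) = (3/10)(7/9)(2/8) = 7/120; P(data | r = 9) = (1/10)(9/9)(0/8) = 0.
Multiplying each by its prior: 4/17 · 1/10 = 2/85, 3/17 · 1/6 = 1/34, 1/17 · 5/36 = 5/612, 2/17 · 1/10 = 1/85, 4/17 · 7/120 = 7/510, 3/17 · 0 = 0; with total 53/612.
The posterior is then P(r = 1 | data) = 0.2717, P(r = 4 | data) = 0.33962, P(r = 5 | data) = 0.09434, P(r = 6 | data) = 0.13585, P(r = 7 | data) = 0.15849, P(r = 9 | data) = 0.
Averaging over the posterior, P(white next | data) = (1)(0.2717) + (4/7)(0.33962) + (3/7)(0.09434) + (2/7)(0.13585) + (1/7)(0.15849) = 0.56765.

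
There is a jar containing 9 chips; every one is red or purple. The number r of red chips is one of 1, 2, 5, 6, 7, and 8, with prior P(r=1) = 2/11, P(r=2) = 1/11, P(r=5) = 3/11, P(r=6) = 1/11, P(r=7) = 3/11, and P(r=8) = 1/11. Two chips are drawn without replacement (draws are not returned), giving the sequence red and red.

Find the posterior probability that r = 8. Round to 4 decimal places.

For each hypothesis, P(data | H) works out to: P(data | r = 1) = (1/9)(0/8) = 0; P(data | r = 2) = (2/9)(1/8) = 1/36; P(data | r = 5) = (5/9)(4/8) = 5/18; P(data | r = 6) = (6/9)(5/8) = 5/12; P(data | r = 7) = (7/9)(6/8) = 7/12; P(data | r = 8) = (8/9)(7/8) = 7/9.
Weighting by the prior gives 2/11 · 0 = 0, 1/11 · 1/36 = 1/396, 3/11 · 5/18 = 5/66, 1/11 · 5/12 = 5/132, 3/11 · 7/12 = 7/44, 1/11 · 7/9 = 7/99; these sum to 137/396.
Therefore the posterior P(r = 8 | data) = (7/99) / (137/396) = 28/137.

0.2044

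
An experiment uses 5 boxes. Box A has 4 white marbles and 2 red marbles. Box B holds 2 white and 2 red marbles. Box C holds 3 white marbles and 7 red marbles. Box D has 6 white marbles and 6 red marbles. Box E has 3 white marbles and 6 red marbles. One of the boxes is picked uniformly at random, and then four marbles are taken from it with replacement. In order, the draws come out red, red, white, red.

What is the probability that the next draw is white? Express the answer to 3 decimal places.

The likelihood of the observed sequence under each hypothesis: P(data | box A) = (2/6)(2/6)(4/6)(2/6) = 0.024691; P(data | box B) = (2/4)(2/4)(2/4)(2/4) = 0.0625; P(data | box C) = (7/10)(7/10)(3/10)(7/10) = 0.1029; P(data | box D) = (6/12)(6/12)(6/12)(6/12) = 0.0625; P(data | box E) = (6/9)(6/9)(3/9)(6/9) = 0.098765.
The prior-weighted likelihoods are 1/5 · 0.024691 = 0.0049383, 1/5 · 0.0625 = 0.0125, 1/5 · 0.1029 = 0.02058, 1/5 · 0.0625 = 0.0125, 1/5 · 0.098765 = 0.019753; summing to 0.070271.
Dividing through by the total gives posterior P(box A | data) = 0.070274, P(box B | data) = 0.17788, P(box C | data) = 0.29286, P(box D | data) = 0.17788, P(box E | data) = 0.2811.
The predictive probability is P(white next | data) = (2/3)(0.070274) + (1/2)(0.17788) + (3/10)(0.29286) + (1/2)(0.17788) + (1/3)(0.2811) = 0.40629.

0.406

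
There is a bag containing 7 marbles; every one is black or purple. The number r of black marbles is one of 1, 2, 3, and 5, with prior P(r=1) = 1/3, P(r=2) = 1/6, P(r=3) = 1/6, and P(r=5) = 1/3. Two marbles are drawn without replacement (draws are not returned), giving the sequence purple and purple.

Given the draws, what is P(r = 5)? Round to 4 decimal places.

For each hypothesis, P(data | H) works out to: P(data | r = 1) = (6/7)(5/6) = 5/7; P(data | r = 2) = (5/7)(4/6) = 10/21; P(data | r = 3) = (4/7)(3/6) = 2/7; P(data | r = 5) = (2/7)(1/6) = 1/21.
Weighting by the prior gives 1/3 · 5/7 = 5/21, 1/6 · 10/21 = 5/63, 1/6 · 2/7 = 1/21, 1/3 · 1/21 = 1/63; with total 8/21.
Therefore the posterior P(r = 5 | data) = (1/63) / (8/21) = 1/24.

0.0417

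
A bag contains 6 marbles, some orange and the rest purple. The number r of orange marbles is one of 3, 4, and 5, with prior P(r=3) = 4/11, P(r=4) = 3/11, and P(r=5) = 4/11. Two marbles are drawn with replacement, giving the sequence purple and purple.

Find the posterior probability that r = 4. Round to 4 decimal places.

0.2308

Under each hypothesis, the probability of the observed sequence is: P(data | r = 3) = (3/6)(3/6) = 1/4; P(data | r = 4) = (2/6)(2/6) = 1/9; P(data | r = 5) = (1/6)(1/6) = 1/36.
Weighting by the prior gives 4/11 · 1/4 = 1/11, 3/11 · 1/9 = 1/33, 4/11 · 1/36 = 1/99; these sum to 13/99.
Therefore the posterior P(r = 4 | data) = (1/33) / (13/99) = 3/13.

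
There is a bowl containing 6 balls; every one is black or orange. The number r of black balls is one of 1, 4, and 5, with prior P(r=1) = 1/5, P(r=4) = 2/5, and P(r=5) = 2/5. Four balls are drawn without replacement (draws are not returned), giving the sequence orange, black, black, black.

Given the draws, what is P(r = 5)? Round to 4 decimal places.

Compute the likelihood of the observed sequence for each case: P(data | r = 1) = (5/6)(1/5)(0/4) = 0; P(data | r = 4) = (2/6)(4/5)(3/4)(2/3) = 2/15; P(data | r = 5) = (1/6)(5/5)(4/4)(3/3) = 1/6.
Weighting by the prior gives 1/5 · 0 = 0, 2/5 · 2/15 = 4/75, 2/5 · 1/6 = 1/15; these sum to 3/25.
Therefore the posterior P(r = 5 | data) = (1/15) / (3/25) = 5/9.

0.5556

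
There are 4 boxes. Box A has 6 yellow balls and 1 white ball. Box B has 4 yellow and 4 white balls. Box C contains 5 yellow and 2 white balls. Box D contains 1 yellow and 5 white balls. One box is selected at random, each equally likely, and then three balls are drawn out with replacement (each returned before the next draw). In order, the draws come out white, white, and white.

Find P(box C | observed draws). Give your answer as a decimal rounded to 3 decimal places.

The likelihood of the observed sequence under each hypothesis: P(data | box A) = (1/7)(1/7)(1/7) = 0.0029155; P(data | box B) = (4/8)(4/8)(4/8) = 0.125; P(data | box C) = (2/7)(2/7)(2/7) = 0.023324; P(data | box D) = (5/6)(5/6)(5/6) = 0.5787.
The prior-weighted likelihoods are 1/4 · 0.0029155 = 0.00072886, 1/4 · 0.125 = 0.03125, 1/4 · 0.023324 = 0.0058309, 1/4 · 0.5787 = 0.14468; with total 0.18249.
So P(box C | data) = (0.0058309) / (0.18249) = 0.031953.

0.032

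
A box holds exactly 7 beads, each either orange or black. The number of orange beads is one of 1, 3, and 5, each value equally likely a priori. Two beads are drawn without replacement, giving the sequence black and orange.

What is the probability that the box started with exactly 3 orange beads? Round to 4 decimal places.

0.4286

Under each hypothesis, the probability of the observed sequence is: P(data | r = 1) = (6/7)(1/6) = 1/7; P(data | r = 3) = (4/7)(3/6) = 2/7; P(data | r = 5) = (2/7)(5/6) = 5/21.
Weighting by the prior gives 1/3 · 1/7 = 1/21, 1/3 · 2/7 = 2/21, 1/3 · 5/21 = 5/63; with total 2/9.
Hence P(r = 3 | data) = (2/21) / (2/9) = 3/7.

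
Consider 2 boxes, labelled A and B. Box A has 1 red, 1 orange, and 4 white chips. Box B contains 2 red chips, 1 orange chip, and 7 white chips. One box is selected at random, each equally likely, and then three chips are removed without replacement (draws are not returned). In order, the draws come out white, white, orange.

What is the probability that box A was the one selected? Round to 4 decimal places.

0.6316

Compute the likelihood of the observed sequence for each case: P(data | box A) = (4/6)(3/5)(1/4) = 1/10; P(data | box B) = (7/10)(6/9)(1/8) = 7/120.
The prior-weighted likelihoods are 1/2 · 1/10 = 1/20, 1/2 · 7/120 = 7/240; summing to 19/240.
So P(box A | data) = (1/20) / (19/240) = 12/19.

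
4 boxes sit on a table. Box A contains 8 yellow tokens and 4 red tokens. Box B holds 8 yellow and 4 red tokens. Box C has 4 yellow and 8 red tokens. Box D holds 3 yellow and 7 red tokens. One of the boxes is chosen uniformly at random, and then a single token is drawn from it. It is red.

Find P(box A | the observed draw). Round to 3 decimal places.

Under each hypothesis, the probability of this draw is: P(data | box A) = (4/12) = 1/3; P(data | box B) = (4/12) = 1/3; P(data | box C) = (8/12) = 2/3; P(data | box D) = (7/10) = 7/10.
The prior-weighted likelihoods are 1/4 · 1/3 = 1/12, 1/4 · 1/3 = 1/12, 1/4 · 2/3 = 1/6, 1/4 · 7/10 = 7/40; these sum to 61/120.
Hence P(box A | data) = (1/12) / (61/120) = 10/61.

0.164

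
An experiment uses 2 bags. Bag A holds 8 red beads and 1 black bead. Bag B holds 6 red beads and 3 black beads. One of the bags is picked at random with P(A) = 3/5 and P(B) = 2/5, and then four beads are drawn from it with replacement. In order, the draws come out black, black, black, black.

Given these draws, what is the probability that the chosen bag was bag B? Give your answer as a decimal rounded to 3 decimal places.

0.982

Under each hypothesis, the probability of the observed sequence is: P(data | bag A) = (1/9)(1/9)(1/9)(1/9) = 0.00015242; P(data | bag B) = (3/9)(3/9)(3/9)(3/9) = 0.012346.
Weighting by the prior gives 3/5 · 0.00015242 = 9.1449e-05, 2/5 · 0.012346 = 0.0049383; these sum to 0.0050297.
Hence P(bag B | data) = (0.0049383) / (0.0050297) = 0.98182.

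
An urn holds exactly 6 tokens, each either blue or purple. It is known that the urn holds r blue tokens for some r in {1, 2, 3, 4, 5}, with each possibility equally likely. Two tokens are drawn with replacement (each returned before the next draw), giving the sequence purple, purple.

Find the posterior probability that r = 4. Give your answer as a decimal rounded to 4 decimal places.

0.0727

Compute the likelihood of the observed sequence for each case: P(data | r = 1) = (5/6)(5/6) = 25/36; P(data | r = 2) = (4/6)(4/6) = 4/9; P(data | r = 3) = (3/6)(3/6) = 1/4; P(data | r = 4) = (2/6)(2/6) = 1/9; P(data | r = 5) = (1/6)(1/6) = 1/36.
Multiplying each by its prior: 1/5 · 25/36 = 5/36, 1/5 · 4/9 = 4/45, 1/5 · 1/4 = 1/20, 1/5 · 1/9 = 1/45, 1/5 · 1/36 = 1/180; these sum to 11/36.
Hence P(r = 4 | data) = (1/45) / (11/36) = 4/55.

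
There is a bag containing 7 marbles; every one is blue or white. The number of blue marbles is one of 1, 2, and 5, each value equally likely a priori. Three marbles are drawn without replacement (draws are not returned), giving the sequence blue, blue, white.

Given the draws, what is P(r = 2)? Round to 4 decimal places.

Compute the likelihood of the observed sequence for each case: P(data | r = 1) = (1/7)(0/6) = 0; P(data | r = 2) = (2/7)(1/6)(5/5) = 1/21; P(data | r = 5) = (5/7)(4/6)(2/5) = 4/21.
The prior-weighted likelihoods are 1/3 · 0 = 0, 1/3 · 1/21 = 1/63, 1/3 · 4/21 = 4/63; with total 5/63.
Therefore the posterior P(r = 2 | data) = (1/63) / (5/63) = 1/5.

0.2000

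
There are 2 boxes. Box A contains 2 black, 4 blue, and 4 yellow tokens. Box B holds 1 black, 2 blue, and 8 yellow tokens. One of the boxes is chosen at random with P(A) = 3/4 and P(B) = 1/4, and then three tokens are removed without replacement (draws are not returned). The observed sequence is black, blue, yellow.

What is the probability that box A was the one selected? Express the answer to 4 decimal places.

0.8919

Compute the likelihood of the observed sequence for each case: P(data | box A) = (2/10)(4/9)(4/8) = 2/45; P(data | box B) = (1/11)(2/10)(8/9) = 8/495.
Multiplying each by its prior: 3/4 · 2/45 = 1/30, 1/4 · 8/495 = 2/495; summing to 37/990.
So P(box A | data) = (1/30) / (37/990) = 33/37.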